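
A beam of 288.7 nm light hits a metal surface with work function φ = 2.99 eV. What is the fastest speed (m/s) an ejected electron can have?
6.7742e+05 m/s

First, find the maximum kinetic energy:
E_photon = hc/λ = 4.2946 eV
KE_max = E_photon - φ = 4.2946 - 2.99 = 1.3046 eV

Convert to Joules: KE_max = 1.3046 × 1.602×10⁻¹⁹ J = 2.0901e-19 J

Then use KE = ½mv² to find velocity:
v = √(2·KE/m) = √(2 × 2.0901e-19 J / 9.109e-31 kg)
v = 6.7742e+05 m/s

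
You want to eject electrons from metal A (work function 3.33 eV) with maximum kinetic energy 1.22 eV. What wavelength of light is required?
272.49 nm

From Einstein's equation: KE_max = hc/λ - φ

Rearranging for λ:
hc/λ = KE_max + φ
λ = hc/(KE_max + φ)

Required photon energy:
E_photon = KE_max + φ = 1.22 + 3.33 = 4.55 eV

Required wavelength:
λ = hc/E_photon = (6.626×10⁻³⁴)(3×10⁸) / (4.55 × 1.602×10⁻¹⁹)
λ = 272.49 nm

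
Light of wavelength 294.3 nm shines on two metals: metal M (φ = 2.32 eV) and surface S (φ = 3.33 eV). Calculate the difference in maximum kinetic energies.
1.0100 eV

Using KE_max = hc/λ - φ for each metal:

Photon energy: E = hc/λ = 4.2129 eV

For metal M (φ₁ = 2.32 eV):
KE₁ = E - φ₁ = 4.2129 - 2.32 = 1.8929 eV

For surface S (φ₂ = 3.33 eV):
KE₂ = E - φ₂ = 4.2129 - 3.33 = 0.8829 eV

Difference:
ΔKE = KE₁ - KE₂ = 1.8929 - 0.8829 = 1.0100 eV

Note: The difference equals the difference in work functions: 3.33 - 2.32 = 1.01 eV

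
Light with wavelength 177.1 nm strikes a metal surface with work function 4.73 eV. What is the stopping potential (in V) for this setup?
2.2708 V

The stopping potential V_s satisfies: eV_s = KE_max

First, find KE_max using Einstein's equation:
E_photon = hc/λ = 7.0008 eV
KE_max = E_photon - φ = 7.0008 - 4.73 = 2.2708 eV

Since eV_s = KE_max:
V_s = KE_max/e = 2.2708 V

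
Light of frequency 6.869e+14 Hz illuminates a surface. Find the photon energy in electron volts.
2.8408 eV

Using E = hf:

E = hf = (6.626×10⁻³⁴ J·s)(6.869e+14 Hz)
E = 2.8408 eV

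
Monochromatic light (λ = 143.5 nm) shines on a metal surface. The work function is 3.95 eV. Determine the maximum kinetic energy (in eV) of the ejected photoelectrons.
4.6900 eV

Using Einstein's photoelectric equation: KE_max = hf - φ = hc/λ - φ

First, calculate the photon energy:
E_photon = hc/λ = (6.626×10⁻³⁴ J·s)(3×10⁸ m/s) / (143.5×10⁻⁹ m)
E_photon = 8.6400 eV

Then, the maximum kinetic energy:
KE_max = E_photon - φ = 8.6400 eV - 3.95 eV = 4.6900 eV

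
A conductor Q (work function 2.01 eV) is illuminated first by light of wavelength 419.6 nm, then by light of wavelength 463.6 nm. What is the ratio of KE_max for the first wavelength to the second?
1.4221

Using Einstein's equation: KE_max = hc/λ - φ

For λ₁ = 419.6 nm:
E₁ = hc/λ₁ = 2.9548 eV
KE₁ = E₁ - φ = 2.9548 - 2.01 = 0.9448 eV

For λ₂ = 463.6 nm:
E₂ = hc/λ₂ = 2.6744 eV
KE₂ = E₂ - φ = 2.6744 - 2.01 = 0.6644 eV

Ratio: KE₁/KE₂ = 0.9448/0.6644 = 1.4221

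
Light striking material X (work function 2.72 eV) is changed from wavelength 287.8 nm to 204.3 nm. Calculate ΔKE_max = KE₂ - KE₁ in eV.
1.7607 eV

Using Einstein's equation: KE_max = hc/λ - φ

For λ₁ = 287.8 nm:
KE₁ = hc/λ₁ - φ = 4.3080 - 2.72 = 1.5880 eV

For λ₂ = 204.3 nm:
KE₂ = hc/λ₂ - φ = 6.0687 - 2.72 = 3.3487 eV

Change in KE:
ΔKE = KE₂ - KE₁ = 3.3487 - 1.5880 = 1.7607 eV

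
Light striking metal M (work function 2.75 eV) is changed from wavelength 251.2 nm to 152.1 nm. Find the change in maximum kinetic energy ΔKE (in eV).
3.2158 eV

Using Einstein's equation: KE_max = hc/λ - φ

For λ₁ = 251.2 nm:
KE₁ = hc/λ₁ - φ = 4.9357 - 2.75 = 2.1857 eV

For λ₂ = 152.1 nm:
KE₂ = hc/λ₂ - φ = 8.1515 - 2.75 = 5.4015 eV

Change in KE:
ΔKE = KE₂ - KE₁ = 5.4015 - 2.1857 = 3.2158 eV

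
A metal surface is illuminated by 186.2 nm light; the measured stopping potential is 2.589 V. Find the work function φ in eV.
4.07 eV

The stopping potential gives the maximum kinetic energy: KE_max = eV_s = 2.589 eV

From Einstein's photoelectric equation: KE_max = hc/λ - φ
Rearranging: φ = hc/λ - KE_max

Calculate photon energy:
E_photon = hc/λ = (6.626×10⁻³⁴ J·s)(3×10⁸ m/s) / (186.2×10⁻⁹ m) = 6.6587 eV

Therefore:
φ = 6.6587 - 2.589 = 4.07 eV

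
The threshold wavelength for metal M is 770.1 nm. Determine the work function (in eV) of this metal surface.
1.61 eV

At the threshold wavelength, photon energy equals work function:
φ = hc/λ₀

Calculating:
φ = (6.626×10⁻³⁴ J·s)(3×10⁸ m/s) / (770.1×10⁻⁹ m)
φ = 1.61 eV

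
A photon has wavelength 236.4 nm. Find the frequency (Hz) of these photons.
1.2682e+15 Hz

Using the wave equation: c = fλ

Solving for frequency:
f = c/λ = (3×10⁸ m/s) / (236.4×10⁻⁹ m)
f = 1.2682e+15 Hz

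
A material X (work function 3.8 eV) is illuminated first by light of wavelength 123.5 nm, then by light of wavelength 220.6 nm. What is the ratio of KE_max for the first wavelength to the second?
3.4275

Using Einstein's equation: KE_max = hc/λ - φ

For λ₁ = 123.5 nm:
E₁ = hc/λ₁ = 10.0392 eV
KE₁ = E₁ - φ = 10.0392 - 3.8 = 6.2392 eV

For λ₂ = 220.6 nm:
E₂ = hc/λ₂ = 5.6203 eV
KE₂ = E₂ - φ = 5.6203 - 3.8 = 1.8203 eV

Ratio: KE₁/KE₂ = 6.2392/1.8203 = 3.4275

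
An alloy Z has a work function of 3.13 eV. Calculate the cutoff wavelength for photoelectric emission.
396.12 nm

The threshold wavelength is when the photon energy equals the work function:
hc/λ₀ = φ

Solving for λ₀:
λ₀ = hc/φ = (6.626×10⁻³⁴ J·s)(3×10⁸ m/s) / (3.13 eV × 1.602×10⁻¹⁹ J/eV)
λ₀ = 396.12 nm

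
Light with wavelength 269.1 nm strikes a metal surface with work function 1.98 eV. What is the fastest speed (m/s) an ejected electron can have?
9.6136e+05 m/s

First, find the maximum kinetic energy:
E_photon = hc/λ = 4.6074 eV
KE_max = E_photon - φ = 4.6074 - 1.98 = 2.6274 eV

Convert to Joules: KE_max = 2.6274 × 1.602×10⁻¹⁹ J = 4.2095e-19 J

Then use KE = ½mv² to find velocity:
v = √(2·KE/m) = √(2 × 4.2095e-19 J / 9.109e-31 kg)
v = 9.6136e+05 m/s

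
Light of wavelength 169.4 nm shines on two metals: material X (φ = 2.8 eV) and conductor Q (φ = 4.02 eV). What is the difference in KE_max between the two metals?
1.2200 eV

Using KE_max = hc/λ - φ for each metal:

Photon energy: E = hc/λ = 7.3190 eV

For material X (φ₁ = 2.8 eV):
KE₁ = E - φ₁ = 7.3190 - 2.8 = 4.5190 eV

For conductor Q (φ₂ = 4.02 eV):
KE₂ = E - φ₂ = 7.3190 - 4.02 = 3.2990 eV

Difference:
ΔKE = KE₁ - KE₂ = 4.5190 - 3.2990 = 1.2200 eV

Note: The difference equals the difference in work functions: 4.02 - 2.8 = 1.22 eV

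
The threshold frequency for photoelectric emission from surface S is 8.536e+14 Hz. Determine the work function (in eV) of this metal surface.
3.53 eV

At the threshold frequency, photon energy equals work function:
φ = hf₀

Calculating:
φ = (6.626×10⁻³⁴ J·s)(8.536e+14 Hz)
φ = 3.53 eV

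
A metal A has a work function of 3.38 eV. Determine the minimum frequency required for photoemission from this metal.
8.1728e+14 Hz

The threshold frequency is when the photon energy equals the work function:
hf₀ = φ

Solving for f₀:
f₀ = φ/h = (3.38 eV × 1.602×10⁻¹⁹ J/eV) / (6.626×10⁻³⁴ J·s)
f₀ = 8.1728e+14 Hz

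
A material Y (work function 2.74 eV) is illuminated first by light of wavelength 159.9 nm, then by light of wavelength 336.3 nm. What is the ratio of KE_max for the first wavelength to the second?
5.2961

Using Einstein's equation: KE_max = hc/λ - φ

For λ₁ = 159.9 nm:
E₁ = hc/λ₁ = 7.7539 eV
KE₁ = E₁ - φ = 7.7539 - 2.74 = 5.0139 eV

For λ₂ = 336.3 nm:
E₂ = hc/λ₂ = 3.6867 eV
KE₂ = E₂ - φ = 3.6867 - 2.74 = 0.9467 eV

Ratio: KE₁/KE₂ = 5.0139/0.9467 = 5.2961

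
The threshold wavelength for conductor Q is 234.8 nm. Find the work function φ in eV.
5.28 eV

At the threshold wavelength, photon energy equals work function:
φ = hc/λ₀

Calculating:
φ = (6.626×10⁻³⁴ J·s)(3×10⁸ m/s) / (234.8×10⁻⁹ m)
φ = 5.28 eV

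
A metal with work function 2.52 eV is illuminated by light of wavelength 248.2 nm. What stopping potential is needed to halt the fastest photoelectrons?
2.4753 V

The stopping potential V_s satisfies: eV_s = KE_max

First, find KE_max using Einstein's equation:
E_photon = hc/λ = 4.9953 eV
KE_max = E_photon - φ = 4.9953 - 2.52 = 2.4753 eV

Since eV_s = KE_max:
V_s = KE_max/e = 2.4753 V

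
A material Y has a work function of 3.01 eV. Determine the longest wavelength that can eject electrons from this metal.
411.91 nm

The threshold wavelength is when the photon energy equals the work function:
hc/λ₀ = φ

Solving for λ₀:
λ₀ = hc/φ = (6.626×10⁻³⁴ J·s)(3×10⁸ m/s) / (3.01 eV × 1.602×10⁻¹⁹ J/eV)
λ₀ = 411.91 nm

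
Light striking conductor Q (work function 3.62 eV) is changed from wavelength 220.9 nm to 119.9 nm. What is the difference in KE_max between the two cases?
4.7279 eV

Using Einstein's equation: KE_max = hc/λ - φ

For λ₁ = 220.9 nm:
KE₁ = hc/λ₁ - φ = 5.6127 - 3.62 = 1.9927 eV

For λ₂ = 119.9 nm:
KE₂ = hc/λ₂ - φ = 10.3406 - 3.62 = 6.7206 eV

Change in KE:
ΔKE = KE₂ - KE₁ = 6.7206 - 1.9927 = 4.7279 eV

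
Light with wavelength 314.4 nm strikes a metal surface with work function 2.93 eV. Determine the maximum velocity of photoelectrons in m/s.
5.9709e+05 m/s

First, find the maximum kinetic energy:
E_photon = hc/λ = 3.9435 eV
KE_max = E_photon - φ = 3.9435 - 2.93 = 1.0135 eV

Convert to Joules: KE_max = 1.0135 × 1.602×10⁻¹⁹ J = 1.6238e-19 J

Then use KE = ½mv² to find velocity:
v = √(2·KE/m) = √(2 × 1.6238e-19 J / 9.109e-31 kg)
v = 5.9709e+05 m/s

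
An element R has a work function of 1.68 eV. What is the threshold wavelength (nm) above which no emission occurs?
738.00 nm

The threshold wavelength is when the photon energy equals the work function:
hc/λ₀ = φ

Solving for λ₀:
λ₀ = hc/φ = (6.626×10⁻³⁴ J·s)(3×10⁸ m/s) / (1.68 eV × 1.602×10⁻¹⁹ J/eV)
λ₀ = 738.00 nm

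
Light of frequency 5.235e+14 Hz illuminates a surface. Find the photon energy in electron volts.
2.1650 eV

Using E = hf:

E = hf = (6.626×10⁻³⁴ J·s)(5.235e+14 Hz)
E = 2.1650 eV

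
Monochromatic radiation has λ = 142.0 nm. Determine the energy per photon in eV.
8.7313 eV

Using E = hf = hc/λ:

E = hc/λ = (6.626×10⁻³⁴ J·s)(3×10⁸ m/s) / (142.0×10⁻⁹ m)
E = 8.7313 eV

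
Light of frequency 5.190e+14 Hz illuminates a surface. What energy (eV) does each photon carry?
2.1464 eV

Using E = hf:

E = hf = (6.626×10⁻³⁴ J·s)(5.190e+14 Hz)
E = 2.1464 eV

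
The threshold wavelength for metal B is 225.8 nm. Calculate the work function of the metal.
5.49 eV

At the threshold wavelength, photon energy equals work function:
φ = hc/λ₀

Calculating:
φ = (6.626×10⁻³⁴ J·s)(3×10⁸ m/s) / (225.8×10⁻⁹ m)
φ = 5.49 eV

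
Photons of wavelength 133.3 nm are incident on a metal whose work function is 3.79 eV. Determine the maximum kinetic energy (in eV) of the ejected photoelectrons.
5.5111 eV

Using Einstein's photoelectric equation: KE_max = hf - φ = hc/λ - φ

First, calculate the photon energy:
E_photon = hc/λ = (6.626×10⁻³⁴ J·s)(3×10⁸ m/s) / (133.3×10⁻⁹ m)
E_photon = 9.3011 eV

Then, the maximum kinetic energy:
KE_max = E_photon - φ = 9.3011 eV - 3.79 eV = 5.5111 eV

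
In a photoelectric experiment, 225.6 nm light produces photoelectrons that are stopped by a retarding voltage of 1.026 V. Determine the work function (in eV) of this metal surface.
4.47 eV

The stopping potential gives the maximum kinetic energy: KE_max = eV_s = 1.026 eV

From Einstein's photoelectric equation: KE_max = hc/λ - φ
Rearranging: φ = hc/λ - KE_max

Calculate photon energy:
E_photon = hc/λ = (6.626×10⁻³⁴ J·s)(3×10⁸ m/s) / (225.6×10⁻⁹ m) = 5.4958 eV

Therefore:
φ = 5.4958 - 1.026 = 4.47 eV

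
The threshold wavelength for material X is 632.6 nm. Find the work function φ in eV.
1.96 eV

At the threshold wavelength, photon energy equals work function:
φ = hc/λ₀

Calculating:
φ = (6.626×10⁻³⁴ J·s)(3×10⁸ m/s) / (632.6×10⁻⁹ m)
φ = 1.96 eV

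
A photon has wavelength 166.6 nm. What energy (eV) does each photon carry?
7.4420 eV

Using E = hf = hc/λ:

E = hc/λ = (6.626×10⁻³⁴ J·s)(3×10⁸ m/s) / (166.6×10⁻⁹ m)
E = 7.4420 eV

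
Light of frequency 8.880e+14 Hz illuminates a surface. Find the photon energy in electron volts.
3.6725 eV

Using E = hf:

E = hf = (6.626×10⁻³⁴ J·s)(8.880e+14 Hz)
E = 3.6725 eV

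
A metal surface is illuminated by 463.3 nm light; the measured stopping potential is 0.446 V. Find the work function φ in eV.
2.23 eV

The stopping potential gives the maximum kinetic energy: KE_max = eV_s = 0.446 eV

From Einstein's photoelectric equation: KE_max = hc/λ - φ
Rearranging: φ = hc/λ - KE_max

Calculate photon energy:
E_photon = hc/λ = (6.626×10⁻³⁴ J·s)(3×10⁸ m/s) / (463.3×10⁻⁹ m) = 2.6761 eV

Therefore:
φ = 2.6761 - 0.446 = 2.23 eV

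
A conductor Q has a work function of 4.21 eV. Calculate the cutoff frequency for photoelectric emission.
1.0180e+15 Hz

The threshold frequency is when the photon energy equals the work function:
hf₀ = φ

Solving for f₀:
f₀ = φ/h = (4.21 eV × 1.602×10⁻¹⁹ J/eV) / (6.626×10⁻³⁴ J·s)
f₀ = 1.0180e+15 Hz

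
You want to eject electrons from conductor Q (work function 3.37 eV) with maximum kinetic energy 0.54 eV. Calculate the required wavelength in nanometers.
317.10 nm

From Einstein's equation: KE_max = hc/λ - φ

Rearranging for λ:
hc/λ = KE_max + φ
λ = hc/(KE_max + φ)

Required photon energy:
E_photon = KE_max + φ = 0.54 + 3.37 = 3.91 eV

Required wavelength:
λ = hc/E_photon = (6.626×10⁻³⁴)(3×10⁸) / (3.91 × 1.602×10⁻¹⁹)
λ = 317.10 nm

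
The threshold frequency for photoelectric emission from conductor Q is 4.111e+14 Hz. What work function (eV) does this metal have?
1.70 eV

At the threshold frequency, photon energy equals work function:
φ = hf₀

Calculating:
φ = (6.626×10⁻³⁴ J·s)(4.111e+14 Hz)
φ = 1.70 eV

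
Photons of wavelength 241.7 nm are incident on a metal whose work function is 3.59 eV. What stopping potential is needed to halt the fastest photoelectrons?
1.5397 V

The stopping potential V_s satisfies: eV_s = KE_max

First, find KE_max using Einstein's equation:
E_photon = hc/λ = 5.1297 eV
KE_max = E_photon - φ = 5.1297 - 3.59 = 1.5397 eV

Since eV_s = KE_max:
V_s = KE_max/e = 1.5397 V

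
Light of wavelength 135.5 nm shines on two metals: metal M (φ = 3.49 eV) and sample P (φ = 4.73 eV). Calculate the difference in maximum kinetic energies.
1.2400 eV

Using KE_max = hc/λ - φ for each metal:

Photon energy: E = hc/λ = 9.1501 eV

For metal M (φ₁ = 3.49 eV):
KE₁ = E - φ₁ = 9.1501 - 3.49 = 5.6601 eV

For sample P (φ₂ = 4.73 eV):
KE₂ = E - φ₂ = 9.1501 - 4.73 = 4.4201 eV

Difference:
ΔKE = KE₁ - KE₂ = 5.6601 - 4.4201 = 1.2400 eV

Note: The difference equals the difference in work functions: 4.73 - 3.49 = 1.24 eV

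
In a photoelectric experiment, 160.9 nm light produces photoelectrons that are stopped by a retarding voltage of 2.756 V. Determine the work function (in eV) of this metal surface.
4.95 eV

The stopping potential gives the maximum kinetic energy: KE_max = eV_s = 2.756 eV

From Einstein's photoelectric equation: KE_max = hc/λ - φ
Rearranging: φ = hc/λ - KE_max

Calculate photon energy:
E_photon = hc/λ = (6.626×10⁻³⁴ J·s)(3×10⁸ m/s) / (160.9×10⁻⁹ m) = 7.7057 eV

Therefore:
φ = 7.7057 - 2.756 = 4.95 eV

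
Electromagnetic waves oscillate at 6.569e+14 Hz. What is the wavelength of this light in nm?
456.37 nm

Using the wave equation: c = fλ

Solving for wavelength:
λ = c/f = (3×10⁸ m/s) / (6.569e+14 Hz)
λ = 456.37 nm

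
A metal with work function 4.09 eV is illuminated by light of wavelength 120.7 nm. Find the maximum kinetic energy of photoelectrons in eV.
6.1821 eV

Using Einstein's photoelectric equation: KE_max = hf - φ = hc/λ - φ

First, calculate the photon energy:
E_photon = hc/λ = (6.626×10⁻³⁴ J·s)(3×10⁸ m/s) / (120.7×10⁻⁹ m)
E_photon = 10.2721 eV

Then, the maximum kinetic energy:
KE_max = E_photon - φ = 10.2721 eV - 4.09 eV = 6.1821 eV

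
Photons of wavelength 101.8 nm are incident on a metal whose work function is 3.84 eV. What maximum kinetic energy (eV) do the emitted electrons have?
8.3392 eV

Using Einstein's photoelectric equation: KE_max = hf - φ = hc/λ - φ

First, calculate the photon energy:
E_photon = hc/λ = (6.626×10⁻³⁴ J·s)(3×10⁸ m/s) / (101.8×10⁻⁹ m)
E_photon = 12.1792 eV

Then, the maximum kinetic energy:
KE_max = E_photon - φ = 12.1792 eV - 3.84 eV = 8.3392 eV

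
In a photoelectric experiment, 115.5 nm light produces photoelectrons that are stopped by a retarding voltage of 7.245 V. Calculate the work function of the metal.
3.49 eV

The stopping potential gives the maximum kinetic energy: KE_max = eV_s = 7.245 eV

From Einstein's photoelectric equation: KE_max = hc/λ - φ
Rearranging: φ = hc/λ - KE_max

Calculate photon energy:
E_photon = hc/λ = (6.626×10⁻³⁴ J·s)(3×10⁸ m/s) / (115.5×10⁻⁹ m) = 10.7346 eV

Therefore:
φ = 10.7346 - 7.245 = 3.49 eV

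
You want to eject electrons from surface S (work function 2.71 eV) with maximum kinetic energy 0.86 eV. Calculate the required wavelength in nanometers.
347.29 nm

From Einstein's equation: KE_max = hc/λ - φ

Rearranging for λ:
hc/λ = KE_max + φ
λ = hc/(KE_max + φ)

Required photon energy:
E_photon = KE_max + φ = 0.86 + 2.71 = 3.57 eV

Required wavelength:
λ = hc/E_photon = (6.626×10⁻³⁴)(3×10⁸) / (3.57 × 1.602×10⁻¹⁹)
λ = 347.29 nm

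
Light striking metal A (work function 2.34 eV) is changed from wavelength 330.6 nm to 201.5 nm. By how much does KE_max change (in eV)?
2.4028 eV

Using Einstein's equation: KE_max = hc/λ - φ

For λ₁ = 330.6 nm:
KE₁ = hc/λ₁ - φ = 3.7503 - 2.34 = 1.4103 eV

For λ₂ = 201.5 nm:
KE₂ = hc/λ₂ - φ = 6.1531 - 2.34 = 3.8131 eV

Change in KE:
ΔKE = KE₂ - KE₁ = 3.8131 - 1.4103 = 2.4028 eV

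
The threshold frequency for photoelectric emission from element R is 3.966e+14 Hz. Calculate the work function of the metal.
1.64 eV

At the threshold frequency, photon energy equals work function:
φ = hf₀

Calculating:
φ = (6.626×10⁻³⁴ J·s)(3.966e+14 Hz)
φ = 1.64 eV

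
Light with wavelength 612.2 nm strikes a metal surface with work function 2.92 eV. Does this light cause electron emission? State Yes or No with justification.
No

For photoemission, the photon energy must exceed the work function.

Photon energy: E = hc/λ = 2.0252 eV
Work function: φ = 2.92 eV

Since E_photon (2.0252 eV) < φ (2.92 eV), photoemission will NOT occur.
The threshold wavelength is λ₀ = hc/φ = 424.6 nm.
Since 612.2 nm > 424.6 nm, the photons lack sufficient energy.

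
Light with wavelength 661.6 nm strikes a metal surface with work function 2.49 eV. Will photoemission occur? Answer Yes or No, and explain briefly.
No

For photoemission, the photon energy must exceed the work function.

Photon energy: E = hc/λ = 1.8740 eV
Work function: φ = 2.49 eV

Since E_photon (1.8740 eV) < φ (2.49 eV), photoemission will NOT occur.
The threshold wavelength is λ₀ = hc/φ = 497.9 nm.
Since 661.6 nm > 497.9 nm, the photons lack sufficient energy.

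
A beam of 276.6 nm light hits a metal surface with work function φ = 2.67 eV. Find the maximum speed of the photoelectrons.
7.9847e+05 m/s

First, find the maximum kinetic energy:
E_photon = hc/λ = 4.4824 eV
KE_max = E_photon - φ = 4.4824 - 2.67 = 1.8124 eV

Convert to Joules: KE_max = 1.8124 × 1.602×10⁻¹⁹ J = 2.9038e-19 J

Then use KE = ½mv² to find velocity:
v = √(2·KE/m) = √(2 × 2.9038e-19 J / 9.109e-31 kg)
v = 7.9847e+05 m/s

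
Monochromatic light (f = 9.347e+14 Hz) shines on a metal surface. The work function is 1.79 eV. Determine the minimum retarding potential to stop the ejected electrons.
2.0756 V

The stopping potential V_s satisfies: eV_s = KE_max

First, find KE_max using Einstein's equation:
E_photon = hf = (6.626×10⁻³⁴ J·s)(9.347e+14 Hz) = 3.8656 eV
KE_max = E_photon - φ = 3.8656 - 1.79 = 2.0756 eV

Since eV_s = KE_max:
V_s = KE_max/e = 2.0756 V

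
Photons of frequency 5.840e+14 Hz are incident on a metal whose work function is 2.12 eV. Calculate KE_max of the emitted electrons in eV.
0.2952 eV

Using Einstein's photoelectric equation: KE_max = hf - φ

First, calculate the photon energy:
E_photon = hf = (6.626×10⁻³⁴ J·s)(5.840e+14 Hz)
E_photon = 2.4152 eV

Then, the maximum kinetic energy:
KE_max = E_photon - φ = 2.4152 eV - 2.12 eV = 0.2952 eV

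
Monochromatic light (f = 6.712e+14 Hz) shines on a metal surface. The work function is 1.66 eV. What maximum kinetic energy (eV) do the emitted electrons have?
1.1159 eV

Using Einstein's photoelectric equation: KE_max = hf - φ

First, calculate the photon energy:
E_photon = hf = (6.626×10⁻³⁴ J·s)(6.712e+14 Hz)
E_photon = 2.7759 eV

Then, the maximum kinetic energy:
KE_max = E_photon - φ = 2.7759 eV - 1.66 eV = 1.1159 eV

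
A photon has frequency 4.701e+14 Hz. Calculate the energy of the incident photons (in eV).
1.9442 eV

Using E = hf:

E = hf = (6.626×10⁻³⁴ J·s)(4.701e+14 Hz)
E = 1.9442 eV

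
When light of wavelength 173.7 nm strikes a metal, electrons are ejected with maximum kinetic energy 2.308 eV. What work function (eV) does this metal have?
4.83 eV

From Einstein's photoelectric equation: KE_max = hf - φ = hc/λ - φ

Rearranging for φ:
φ = hc/λ - KE_max

Calculate photon energy:
E_photon = hc/λ = 7.1378 eV

Therefore:
φ = 7.1378 - 2.308 = 4.83 eV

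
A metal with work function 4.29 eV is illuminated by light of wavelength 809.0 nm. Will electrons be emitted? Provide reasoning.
No

For photoemission, the photon energy must exceed the work function.

Photon energy: E = hc/λ = 1.5326 eV
Work function: φ = 4.29 eV

Since E_photon (1.5326 eV) < φ (4.29 eV), photoemission will NOT occur.
The threshold wavelength is λ₀ = hc/φ = 289.0 nm.
Since 809.0 nm > 289.0 nm, the photons lack sufficient energy.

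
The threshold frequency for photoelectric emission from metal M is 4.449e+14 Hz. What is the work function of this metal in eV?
1.84 eV

At the threshold frequency, photon energy equals work function:
φ = hf₀

Calculating:
φ = (6.626×10⁻³⁴ J·s)(4.449e+14 Hz)
φ = 1.84 eV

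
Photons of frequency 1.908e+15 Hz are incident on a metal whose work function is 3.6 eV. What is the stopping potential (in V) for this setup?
4.2909 V

The stopping potential V_s satisfies: eV_s = KE_max

First, find KE_max using Einstein's equation:
E_photon = hf = (6.626×10⁻³⁴ J·s)(1.908e+15 Hz) = 7.8909 eV
KE_max = E_photon - φ = 7.8909 - 3.6 = 4.2909 eV

Since eV_s = KE_max:
V_s = KE_max/e = 4.2909 V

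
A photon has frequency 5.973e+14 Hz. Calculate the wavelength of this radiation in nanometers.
501.91 nm

Using the wave equation: c = fλ

Solving for wavelength:
λ = c/f = (3×10⁸ m/s) / (5.973e+14 Hz)
λ = 501.91 nm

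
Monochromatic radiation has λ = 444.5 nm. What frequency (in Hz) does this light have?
6.7445e+14 Hz

Using the wave equation: c = fλ

Solving for frequency:
f = c/λ = (3×10⁸ m/s) / (444.5×10⁻⁹ m)
f = 6.7445e+14 Hz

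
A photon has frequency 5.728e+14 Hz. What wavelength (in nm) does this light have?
523.38 nm

Using the wave equation: c = fλ

Solving for wavelength:
λ = c/f = (3×10⁸ m/s) / (5.728e+14 Hz)
λ = 523.38 nm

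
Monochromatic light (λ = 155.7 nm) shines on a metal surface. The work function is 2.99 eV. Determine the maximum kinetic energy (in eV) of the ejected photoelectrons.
4.9730 eV

Using Einstein's photoelectric equation: KE_max = hf - φ = hc/λ - φ

First, calculate the photon energy:
E_photon = hc/λ = (6.626×10⁻³⁴ J·s)(3×10⁸ m/s) / (155.7×10⁻⁹ m)
E_photon = 7.9630 eV

Then, the maximum kinetic energy:
KE_max = E_photon - φ = 7.9630 eV - 2.99 eV = 4.9730 eV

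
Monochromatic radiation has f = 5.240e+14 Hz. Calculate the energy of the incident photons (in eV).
2.1671 eV

Using E = hf:

E = hf = (6.626×10⁻³⁴ J·s)(5.240e+14 Hz)
E = 2.1671 eV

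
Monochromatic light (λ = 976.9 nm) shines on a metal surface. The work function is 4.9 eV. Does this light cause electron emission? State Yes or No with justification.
No

For photoemission, the photon energy must exceed the work function.

Photon energy: E = hc/λ = 1.2692 eV
Work function: φ = 4.9 eV

Since E_photon (1.2692 eV) < φ (4.9 eV), photoemission will NOT occur.
The threshold wavelength is λ₀ = hc/φ = 253.0 nm.
Since 976.9 nm > 253.0 nm, the photons lack sufficient energy.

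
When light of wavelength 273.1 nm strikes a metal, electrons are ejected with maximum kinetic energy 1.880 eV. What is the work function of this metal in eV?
2.66 eV

From Einstein's photoelectric equation: KE_max = hf - φ = hc/λ - φ

Rearranging for φ:
φ = hc/λ - KE_max

Calculate photon energy:
E_photon = hc/λ = 4.5399 eV

Therefore:
φ = 4.5399 - 1.880 = 2.66 eV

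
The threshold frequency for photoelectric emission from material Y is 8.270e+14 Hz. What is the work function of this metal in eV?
3.42 eV

At the threshold frequency, photon energy equals work function:
φ = hf₀

Calculating:
φ = (6.626×10⁻³⁴ J·s)(8.270e+14 Hz)
φ = 3.42 eV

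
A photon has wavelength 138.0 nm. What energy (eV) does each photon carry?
8.9844 eV

Using E = hf = hc/λ:

E = hc/λ = (6.626×10⁻³⁴ J·s)(3×10⁸ m/s) / (138.0×10⁻⁹ m)
E = 8.9844 eV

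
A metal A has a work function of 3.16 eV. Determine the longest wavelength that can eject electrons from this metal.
392.36 nm

The threshold wavelength is when the photon energy equals the work function:
hc/λ₀ = φ

Solving for λ₀:
λ₀ = hc/φ = (6.626×10⁻³⁴ J·s)(3×10⁸ m/s) / (3.16 eV × 1.602×10⁻¹⁹ J/eV)
λ₀ = 392.36 nm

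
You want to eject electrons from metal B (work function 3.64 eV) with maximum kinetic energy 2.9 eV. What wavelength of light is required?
189.58 nm

From Einstein's equation: KE_max = hc/λ - φ

Rearranging for λ:
hc/λ = KE_max + φ
λ = hc/(KE_max + φ)

Required photon energy:
E_photon = KE_max + φ = 2.9 + 3.64 = 6.54 eV

Required wavelength:
λ = hc/E_photon = (6.626×10⁻³⁴)(3×10⁸) / (6.54 × 1.602×10⁻¹⁹)
λ = 189.58 nm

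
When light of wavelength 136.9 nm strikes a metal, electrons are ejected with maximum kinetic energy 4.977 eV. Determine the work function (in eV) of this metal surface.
4.08 eV

From Einstein's photoelectric equation: KE_max = hf - φ = hc/λ - φ

Rearranging for φ:
φ = hc/λ - KE_max

Calculate photon energy:
E_photon = hc/λ = 9.0566 eV

Therefore:
φ = 9.0566 - 4.977 = 4.08 eV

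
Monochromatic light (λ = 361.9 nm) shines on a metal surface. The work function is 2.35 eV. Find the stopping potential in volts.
1.0759 V

The stopping potential V_s satisfies: eV_s = KE_max

First, find KE_max using Einstein's equation:
E_photon = hc/λ = 3.4259 eV
KE_max = E_photon - φ = 3.4259 - 2.35 = 1.0759 eV

Since eV_s = KE_max:
V_s = KE_max/e = 1.0759 V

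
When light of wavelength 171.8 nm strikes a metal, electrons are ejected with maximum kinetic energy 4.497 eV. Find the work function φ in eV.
2.72 eV

From Einstein's photoelectric equation: KE_max = hf - φ = hc/λ - φ

Rearranging for φ:
φ = hc/λ - KE_max

Calculate photon energy:
E_photon = hc/λ = 7.2168 eV

Therefore:
φ = 7.2168 - 4.497 = 2.72 eV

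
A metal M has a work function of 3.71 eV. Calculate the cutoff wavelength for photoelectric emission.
334.19 nm

The threshold wavelength is when the photon energy equals the work function:
hc/λ₀ = φ

Solving for λ₀:
λ₀ = hc/φ = (6.626×10⁻³⁴ J·s)(3×10⁸ m/s) / (3.71 eV × 1.602×10⁻¹⁹ J/eV)
λ₀ = 334.19 nm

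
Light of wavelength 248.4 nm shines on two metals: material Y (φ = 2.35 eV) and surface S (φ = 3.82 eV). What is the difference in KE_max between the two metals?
1.4700 eV

Using KE_max = hc/λ - φ for each metal:

Photon energy: E = hc/λ = 4.9913 eV

For material Y (φ₁ = 2.35 eV):
KE₁ = E - φ₁ = 4.9913 - 2.35 = 2.6413 eV

For surface S (φ₂ = 3.82 eV):
KE₂ = E - φ₂ = 4.9913 - 3.82 = 1.1713 eV

Difference:
ΔKE = KE₁ - KE₂ = 2.6413 - 1.1713 = 1.4700 eV

Note: The difference equals the difference in work functions: 3.82 - 2.35 = 1.47 eV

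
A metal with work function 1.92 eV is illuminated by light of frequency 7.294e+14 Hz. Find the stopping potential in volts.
1.0966 V

The stopping potential V_s satisfies: eV_s = KE_max

First, find KE_max using Einstein's equation:
E_photon = hf = (6.626×10⁻³⁴ J·s)(7.294e+14 Hz) = 3.0166 eV
KE_max = E_photon - φ = 3.0166 - 1.92 = 1.0966 eV

Since eV_s = KE_max:
V_s = KE_max/e = 1.0966 V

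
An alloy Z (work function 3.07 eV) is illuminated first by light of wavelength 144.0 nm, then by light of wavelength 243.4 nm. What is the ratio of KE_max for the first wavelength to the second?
2.7374

Using Einstein's equation: KE_max = hc/λ - φ

For λ₁ = 144.0 nm:
E₁ = hc/λ₁ = 8.6100 eV
KE₁ = E₁ - φ = 8.6100 - 3.07 = 5.5400 eV

For λ₂ = 243.4 nm:
E₂ = hc/λ₂ = 5.0938 eV
KE₂ = E₂ - φ = 5.0938 - 3.07 = 2.0238 eV

Ratio: KE₁/KE₂ = 5.5400/2.0238 = 2.7374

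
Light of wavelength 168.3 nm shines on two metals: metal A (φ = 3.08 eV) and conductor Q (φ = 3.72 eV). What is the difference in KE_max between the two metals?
0.6400 eV

Using KE_max = hc/λ - φ for each metal:

Photon energy: E = hc/λ = 7.3669 eV

For metal A (φ₁ = 3.08 eV):
KE₁ = E - φ₁ = 7.3669 - 3.08 = 4.2869 eV

For conductor Q (φ₂ = 3.72 eV):
KE₂ = E - φ₂ = 7.3669 - 3.72 = 3.6469 eV

Difference:
ΔKE = KE₁ - KE₂ = 4.2869 - 3.6469 = 0.6400 eV

Note: The difference equals the difference in work functions: 3.72 - 3.08 = 0.64 eV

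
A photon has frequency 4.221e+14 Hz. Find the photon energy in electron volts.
1.7457 eV

Using E = hf:

E = hf = (6.626×10⁻³⁴ J·s)(4.221e+14 Hz)
E = 1.7457 eV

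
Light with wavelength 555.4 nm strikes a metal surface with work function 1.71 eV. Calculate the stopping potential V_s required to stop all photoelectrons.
0.5223 V

The stopping potential V_s satisfies: eV_s = KE_max

First, find KE_max using Einstein's equation:
E_photon = hc/λ = 2.2323 eV
KE_max = E_photon - φ = 2.2323 - 1.71 = 0.5223 eV

Since eV_s = KE_max:
V_s = KE_max/e = 0.5223 V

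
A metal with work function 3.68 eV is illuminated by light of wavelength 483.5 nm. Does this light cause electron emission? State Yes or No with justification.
No

For photoemission, the photon energy must exceed the work function.

Photon energy: E = hc/λ = 2.5643 eV
Work function: φ = 3.68 eV

Since E_photon (2.5643 eV) < φ (3.68 eV), photoemission will NOT occur.
The threshold wavelength is λ₀ = hc/φ = 336.9 nm.
Since 483.5 nm > 336.9 nm, the photons lack sufficient energy.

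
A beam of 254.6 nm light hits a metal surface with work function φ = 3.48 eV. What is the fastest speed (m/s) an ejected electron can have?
6.9919e+05 m/s

First, find the maximum kinetic energy:
E_photon = hc/λ = 4.8698 eV
KE_max = E_photon - φ = 4.8698 - 3.48 = 1.3898 eV

Convert to Joules: KE_max = 1.3898 × 1.602×10⁻¹⁹ J = 2.2266e-19 J

Then use KE = ½mv² to find velocity:
v = √(2·KE/m) = √(2 × 2.2266e-19 J / 9.109e-31 kg)
v = 6.9919e+05 m/s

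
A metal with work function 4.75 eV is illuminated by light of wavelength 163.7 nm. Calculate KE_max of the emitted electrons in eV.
2.8239 eV

Using Einstein's photoelectric equation: KE_max = hf - φ = hc/λ - φ

First, calculate the photon energy:
E_photon = hc/λ = (6.626×10⁻³⁴ J·s)(3×10⁸ m/s) / (163.7×10⁻⁹ m)
E_photon = 7.5739 eV

Then, the maximum kinetic energy:
KE_max = E_photon - φ = 7.5739 eV - 4.75 eV = 2.8239 eV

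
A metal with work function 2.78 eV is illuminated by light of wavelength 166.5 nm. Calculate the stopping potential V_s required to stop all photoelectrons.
4.6665 V

The stopping potential V_s satisfies: eV_s = KE_max

First, find KE_max using Einstein's equation:
E_photon = hc/λ = 7.4465 eV
KE_max = E_photon - φ = 7.4465 - 2.78 = 4.6665 eV

Since eV_s = KE_max:
V_s = KE_max/e = 4.6665 V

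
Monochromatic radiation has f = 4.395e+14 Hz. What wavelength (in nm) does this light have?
682.12 nm

Using the wave equation: c = fλ

Solving for wavelength:
λ = c/f = (3×10⁸ m/s) / (4.395e+14 Hz)
λ = 682.12 nm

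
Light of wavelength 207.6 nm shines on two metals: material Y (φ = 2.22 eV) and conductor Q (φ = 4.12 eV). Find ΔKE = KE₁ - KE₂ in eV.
1.9000 eV

Using KE_max = hc/λ - φ for each metal:

Photon energy: E = hc/λ = 5.9723 eV

For material Y (φ₁ = 2.22 eV):
KE₁ = E - φ₁ = 5.9723 - 2.22 = 3.7523 eV

For conductor Q (φ₂ = 4.12 eV):
KE₂ = E - φ₂ = 5.9723 - 4.12 = 1.8523 eV

Difference:
ΔKE = KE₁ - KE₂ = 3.7523 - 1.8523 = 1.9000 eV

Note: The difference equals the difference in work functions: 4.12 - 2.22 = 1.90 eV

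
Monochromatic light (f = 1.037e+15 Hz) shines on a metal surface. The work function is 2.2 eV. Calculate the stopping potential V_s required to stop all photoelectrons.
2.0887 V

The stopping potential V_s satisfies: eV_s = KE_max

First, find KE_max using Einstein's equation:
E_photon = hf = (6.626×10⁻³⁴ J·s)(1.037e+15 Hz) = 4.2887 eV
KE_max = E_photon - φ = 4.2887 - 2.2 = 2.0887 eV

Since eV_s = KE_max:
V_s = KE_max/e = 2.0887 V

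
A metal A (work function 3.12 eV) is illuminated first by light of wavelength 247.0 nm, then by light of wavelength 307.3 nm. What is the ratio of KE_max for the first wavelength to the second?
2.0769

Using Einstein's equation: KE_max = hc/λ - φ

For λ₁ = 247.0 nm:
E₁ = hc/λ₁ = 5.0196 eV
KE₁ = E₁ - φ = 5.0196 - 3.12 = 1.8996 eV

For λ₂ = 307.3 nm:
E₂ = hc/λ₂ = 4.0346 eV
KE₂ = E₂ - φ = 4.0346 - 3.12 = 0.9146 eV

Ratio: KE₁/KE₂ = 1.8996/0.9146 = 2.0769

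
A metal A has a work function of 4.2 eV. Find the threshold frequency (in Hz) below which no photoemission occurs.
1.0156e+15 Hz

The threshold frequency is when the photon energy equals the work function:
hf₀ = φ

Solving for f₀:
f₀ = φ/h = (4.2 eV × 1.602×10⁻¹⁹ J/eV) / (6.626×10⁻³⁴ J·s)
f₀ = 1.0156e+15 Hz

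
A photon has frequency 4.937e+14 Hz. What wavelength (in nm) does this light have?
607.24 nm

Using the wave equation: c = fλ

Solving for wavelength:
λ = c/f = (3×10⁸ m/s) / (4.937e+14 Hz)
λ = 607.24 nm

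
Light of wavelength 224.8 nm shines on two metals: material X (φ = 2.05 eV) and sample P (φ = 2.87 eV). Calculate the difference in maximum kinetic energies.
0.8200 eV

Using KE_max = hc/λ - φ for each metal:

Photon energy: E = hc/λ = 5.5153 eV

For material X (φ₁ = 2.05 eV):
KE₁ = E - φ₁ = 5.5153 - 2.05 = 3.4653 eV

For sample P (φ₂ = 2.87 eV):
KE₂ = E - φ₂ = 5.5153 - 2.87 = 2.6453 eV

Difference:
ΔKE = KE₁ - KE₂ = 3.4653 - 2.6453 = 0.8200 eV

Note: The difference equals the difference in work functions: 2.87 - 2.05 = 0.82 eV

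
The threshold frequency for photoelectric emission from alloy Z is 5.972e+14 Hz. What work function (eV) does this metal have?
2.47 eV

At the threshold frequency, photon energy equals work function:
φ = hf₀

Calculating:
φ = (6.626×10⁻³⁴ J·s)(5.972e+14 Hz)
φ = 2.47 eV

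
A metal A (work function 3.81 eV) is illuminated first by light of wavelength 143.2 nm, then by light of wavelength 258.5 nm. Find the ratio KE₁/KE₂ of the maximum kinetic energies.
4.9155

Using Einstein's equation: KE_max = hc/λ - φ

For λ₁ = 143.2 nm:
E₁ = hc/λ₁ = 8.6581 eV
KE₁ = E₁ - φ = 8.6581 - 3.81 = 4.8481 eV

For λ₂ = 258.5 nm:
E₂ = hc/λ₂ = 4.7963 eV
KE₂ = E₂ - φ = 4.7963 - 3.81 = 0.9863 eV

Ratio: KE₁/KE₂ = 4.8481/0.9863 = 4.9155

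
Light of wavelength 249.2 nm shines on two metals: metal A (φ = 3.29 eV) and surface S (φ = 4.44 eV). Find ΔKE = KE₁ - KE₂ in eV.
1.1500 eV

Using KE_max = hc/λ - φ for each metal:

Photon energy: E = hc/λ = 4.9753 eV

For metal A (φ₁ = 3.29 eV):
KE₁ = E - φ₁ = 4.9753 - 3.29 = 1.6853 eV

For surface S (φ₂ = 4.44 eV):
KE₂ = E - φ₂ = 4.9753 - 4.44 = 0.5353 eV

Difference:
ΔKE = KE₁ - KE₂ = 1.6853 - 0.5353 = 1.1500 eV

Note: The difference equals the difference in work functions: 4.44 - 3.29 = 1.15 eV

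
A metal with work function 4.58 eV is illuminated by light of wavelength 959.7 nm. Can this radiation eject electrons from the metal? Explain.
No

For photoemission, the photon energy must exceed the work function.

Photon energy: E = hc/λ = 1.2919 eV
Work function: φ = 4.58 eV

Since E_photon (1.2919 eV) < φ (4.58 eV), photoemission will NOT occur.
The threshold wavelength is λ₀ = hc/φ = 270.7 nm.
Since 959.7 nm > 270.7 nm, the photons lack sufficient energy.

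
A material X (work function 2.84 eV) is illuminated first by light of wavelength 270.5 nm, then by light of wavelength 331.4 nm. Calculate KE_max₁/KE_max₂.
1.9346

Using Einstein's equation: KE_max = hc/λ - φ

For λ₁ = 270.5 nm:
E₁ = hc/λ₁ = 4.5835 eV
KE₁ = E₁ - φ = 4.5835 - 2.84 = 1.7435 eV

For λ₂ = 331.4 nm:
E₂ = hc/λ₂ = 3.7412 eV
KE₂ = E₂ - φ = 3.7412 - 2.84 = 0.9012 eV

Ratio: KE₁/KE₂ = 1.7435/0.9012 = 1.9346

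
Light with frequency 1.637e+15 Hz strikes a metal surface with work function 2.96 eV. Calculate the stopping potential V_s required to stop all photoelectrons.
3.8101 V

The stopping potential V_s satisfies: eV_s = KE_max

First, find KE_max using Einstein's equation:
E_photon = hf = (6.626×10⁻³⁴ J·s)(1.637e+15 Hz) = 6.7701 eV
KE_max = E_photon - φ = 6.7701 - 2.96 = 3.8101 eV

Since eV_s = KE_max:
V_s = KE_max/e = 3.8101 V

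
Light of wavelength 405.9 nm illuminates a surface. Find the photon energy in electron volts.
3.0546 eV

Using E = hf = hc/λ:

E = hc/λ = (6.626×10⁻³⁴ J·s)(3×10⁸ m/s) / (405.9×10⁻⁹ m)
E = 3.0546 eV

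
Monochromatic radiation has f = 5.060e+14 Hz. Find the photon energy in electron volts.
2.0926 eV

Using E = hf:

E = hf = (6.626×10⁻³⁴ J·s)(5.060e+14 Hz)
E = 2.0926 eV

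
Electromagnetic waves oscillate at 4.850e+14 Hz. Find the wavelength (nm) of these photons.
618.13 nm

Using the wave equation: c = fλ

Solving for wavelength:
λ = c/f = (3×10⁸ m/s) / (4.850e+14 Hz)
λ = 618.13 nm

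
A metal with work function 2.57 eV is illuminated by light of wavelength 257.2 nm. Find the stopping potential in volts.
2.2505 V

The stopping potential V_s satisfies: eV_s = KE_max

First, find KE_max using Einstein's equation:
E_photon = hc/λ = 4.8205 eV
KE_max = E_photon - φ = 4.8205 - 2.57 = 2.2505 eV

Since eV_s = KE_max:
V_s = KE_max/e = 2.2505 V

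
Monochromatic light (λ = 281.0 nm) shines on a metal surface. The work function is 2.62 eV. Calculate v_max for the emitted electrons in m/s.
7.9401e+05 m/s

First, find the maximum kinetic energy:
E_photon = hc/λ = 4.4122 eV
KE_max = E_photon - φ = 4.4122 - 2.62 = 1.7922 eV

Convert to Joules: KE_max = 1.7922 × 1.602×10⁻¹⁹ J = 2.8715e-19 J

Then use KE = ½mv² to find velocity:
v = √(2·KE/m) = √(2 × 2.8715e-19 J / 9.109e-31 kg)
v = 7.9401e+05 m/s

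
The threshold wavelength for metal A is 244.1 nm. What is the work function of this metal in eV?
5.08 eV

At the threshold wavelength, photon energy equals work function:
φ = hc/λ₀

Calculating:
φ = (6.626×10⁻³⁴ J·s)(3×10⁸ m/s) / (244.1×10⁻⁹ m)
φ = 5.08 eV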